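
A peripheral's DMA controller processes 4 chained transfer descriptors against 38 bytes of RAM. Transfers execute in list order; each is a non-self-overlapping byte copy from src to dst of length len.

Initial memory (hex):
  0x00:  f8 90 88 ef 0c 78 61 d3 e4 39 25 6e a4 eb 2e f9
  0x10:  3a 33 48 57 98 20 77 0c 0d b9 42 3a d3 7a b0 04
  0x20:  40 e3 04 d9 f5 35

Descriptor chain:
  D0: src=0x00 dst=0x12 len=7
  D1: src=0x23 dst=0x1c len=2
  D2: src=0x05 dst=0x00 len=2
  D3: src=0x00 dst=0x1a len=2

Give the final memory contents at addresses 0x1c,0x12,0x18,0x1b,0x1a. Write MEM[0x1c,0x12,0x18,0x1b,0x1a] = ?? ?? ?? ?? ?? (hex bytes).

MEM[0x1c,0x12,0x18,0x1b,0x1a] = d9 f8 61 61 78

[0] 0x00->0x12 len=7 : f8 90 88 ef 0c 78 61
[1] 0x23->0x1c len=2 : d9 f5
[2] 0x05->0x00 len=2 : 78 61
[3] 0x00->0x1a len=2 : 78 61
query mem[0x1c]=0xd9, mem[0x12]=0xf8, mem[0x18]=0x61, mem[0x1b]=0x61, mem[0x1a]=0x78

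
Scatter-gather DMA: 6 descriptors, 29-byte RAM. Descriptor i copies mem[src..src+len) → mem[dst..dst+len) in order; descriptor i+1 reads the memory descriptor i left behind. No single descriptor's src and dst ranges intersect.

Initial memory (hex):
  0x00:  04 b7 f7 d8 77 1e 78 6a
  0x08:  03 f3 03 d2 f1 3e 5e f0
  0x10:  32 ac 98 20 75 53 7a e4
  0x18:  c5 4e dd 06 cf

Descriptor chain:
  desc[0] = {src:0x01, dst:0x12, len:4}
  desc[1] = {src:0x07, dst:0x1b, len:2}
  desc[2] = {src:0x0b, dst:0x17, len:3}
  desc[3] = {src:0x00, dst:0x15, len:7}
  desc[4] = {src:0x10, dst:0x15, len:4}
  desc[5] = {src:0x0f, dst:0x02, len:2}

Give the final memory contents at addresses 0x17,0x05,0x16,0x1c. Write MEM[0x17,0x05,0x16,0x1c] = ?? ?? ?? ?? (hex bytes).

MEM[0x17,0x05,0x16,0x1c] = b7 1e ac 03

#0 dst[0x12+4] := {0xb7,0xf7,0xd8,0x77}
#1 dst[0x1b+2] := {0x6a,0x03}
#2 dst[0x17+3] := {0xd2,0xf1,0x3e}
#3 dst[0x15+7] := {0x04,0xb7,0xf7,0xd8,0x77,0x1e,0x78}
#4 dst[0x15+4] := {0x32,0xac,0xb7,0xf7}
#5 dst[0x02+2] := {0xf0,0x32}
query mem[0x17]=0xb7, mem[0x05]=0x1e, mem[0x16]=0xac, mem[0x1c]=0x03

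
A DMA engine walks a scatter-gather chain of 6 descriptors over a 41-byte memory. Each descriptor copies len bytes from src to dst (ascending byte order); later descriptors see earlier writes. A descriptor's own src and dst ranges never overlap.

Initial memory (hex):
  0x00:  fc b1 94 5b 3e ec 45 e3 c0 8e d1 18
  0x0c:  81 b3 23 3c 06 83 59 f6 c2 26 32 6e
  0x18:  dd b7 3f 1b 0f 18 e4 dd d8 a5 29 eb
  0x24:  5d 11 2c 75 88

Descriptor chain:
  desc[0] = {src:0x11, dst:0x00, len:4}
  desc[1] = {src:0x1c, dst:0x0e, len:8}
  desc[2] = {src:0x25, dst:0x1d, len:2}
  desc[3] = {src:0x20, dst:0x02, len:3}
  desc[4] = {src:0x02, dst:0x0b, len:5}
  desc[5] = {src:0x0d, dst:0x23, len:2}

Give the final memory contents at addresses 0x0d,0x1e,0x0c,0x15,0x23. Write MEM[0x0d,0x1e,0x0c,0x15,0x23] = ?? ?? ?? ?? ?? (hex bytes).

#0 dst[0x00+4] := {0x83,0x59,0xf6,0xc2}
#1 dst[0x0e+8] := {0x0f,0x18,0xe4,0xdd,0xd8,0xa5,0x29,0xeb}
#2 dst[0x1d+2] := {0x11,0x2c}
#3 dst[0x02+3] := {0xd8,0xa5,0x29}
#4 dst[0x0b+5] := {0xd8,0xa5,0x29,0xec,0x45}
#5 dst[0x23+2] := {0x29,0xec}
query mem[0x0d]=0x29, mem[0x1e]=0x2c, mem[0x0c]=0xa5, mem[0x15]=0xeb, mem[0x23]=0x29

MEM[0x0d,0x1e,0x0c,0x15,0x23] = 29 2c a5 eb 29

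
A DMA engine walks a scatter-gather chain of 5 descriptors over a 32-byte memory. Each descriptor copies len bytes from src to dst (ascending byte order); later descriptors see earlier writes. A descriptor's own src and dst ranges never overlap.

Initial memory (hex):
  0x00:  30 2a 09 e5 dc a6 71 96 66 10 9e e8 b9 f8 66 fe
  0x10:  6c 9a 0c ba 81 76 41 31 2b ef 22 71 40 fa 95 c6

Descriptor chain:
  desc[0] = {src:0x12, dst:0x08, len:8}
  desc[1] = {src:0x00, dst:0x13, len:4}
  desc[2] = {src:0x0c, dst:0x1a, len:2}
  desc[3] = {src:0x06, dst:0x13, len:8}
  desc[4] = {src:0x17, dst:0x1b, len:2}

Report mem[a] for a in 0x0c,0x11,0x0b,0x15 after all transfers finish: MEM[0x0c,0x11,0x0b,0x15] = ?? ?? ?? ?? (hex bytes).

  after D0: wrote 8B at 0x08 = 0cba817641312bef
  after D1: wrote 4B at 0x13 = 302a09e5
  after D2: wrote 2B at 0x1a = 4131
  after D3: wrote 8B at 0x13 = 71960cba81764131
  after D4: wrote 2B at 0x1b = 8176
query mem[0x0c]=0x41, mem[0x11]=0x9a, mem[0x0b]=0x76, mem[0x15]=0x0c

MEM[0x0c,0x11,0x0b,0x15] = 41 9a 76 0c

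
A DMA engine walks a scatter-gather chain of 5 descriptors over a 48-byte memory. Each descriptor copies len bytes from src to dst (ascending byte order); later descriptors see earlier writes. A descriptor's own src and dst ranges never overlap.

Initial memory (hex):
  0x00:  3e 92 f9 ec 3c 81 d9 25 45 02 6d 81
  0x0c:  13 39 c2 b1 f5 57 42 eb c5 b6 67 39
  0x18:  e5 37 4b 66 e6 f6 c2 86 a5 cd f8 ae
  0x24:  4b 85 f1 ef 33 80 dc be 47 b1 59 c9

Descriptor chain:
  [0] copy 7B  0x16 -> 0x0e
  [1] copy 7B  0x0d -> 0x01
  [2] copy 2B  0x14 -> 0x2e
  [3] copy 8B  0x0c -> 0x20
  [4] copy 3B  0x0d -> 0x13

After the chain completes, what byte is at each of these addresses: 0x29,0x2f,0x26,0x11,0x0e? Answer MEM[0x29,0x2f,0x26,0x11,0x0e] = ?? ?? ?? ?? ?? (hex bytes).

MEM[0x29,0x2f,0x26,0x11,0x0e] = 80 b6 4b 37 67

  after D0: wrote 7B at 0x0e = 6739e5374b66e6
  after D1: wrote 7B at 0x01 = 396739e5374b66
  after D2: wrote 2B at 0x2e = e6b6
  after D3: wrote 8B at 0x20 = 13396739e5374b66
  after D4: wrote 3B at 0x13 = 396739
query mem[0x29]=0x80, mem[0x2f]=0xb6, mem[0x26]=0x4b, mem[0x11]=0x37, mem[0x0e]=0x67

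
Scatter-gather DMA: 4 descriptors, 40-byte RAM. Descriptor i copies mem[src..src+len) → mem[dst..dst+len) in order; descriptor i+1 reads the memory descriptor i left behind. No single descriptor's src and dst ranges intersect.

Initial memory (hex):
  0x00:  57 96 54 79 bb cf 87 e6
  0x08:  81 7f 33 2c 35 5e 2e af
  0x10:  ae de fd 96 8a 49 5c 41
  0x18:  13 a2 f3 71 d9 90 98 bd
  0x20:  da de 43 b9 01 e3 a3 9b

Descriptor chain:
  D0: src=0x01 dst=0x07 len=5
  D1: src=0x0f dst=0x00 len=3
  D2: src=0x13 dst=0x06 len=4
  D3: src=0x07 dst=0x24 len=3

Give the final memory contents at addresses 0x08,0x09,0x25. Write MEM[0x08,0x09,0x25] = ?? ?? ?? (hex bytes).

MEM[0x08,0x09,0x25] = 49 5c 49

#0 dst[0x07+5] := {0x96,0x54,0x79,0xbb,0xcf}
#1 dst[0x00+3] := {0xaf,0xae,0xde}
#2 dst[0x06+4] := {0x96,0x8a,0x49,0x5c}
#3 dst[0x24+3] := {0x8a,0x49,0x5c}
query mem[0x08]=0x49, mem[0x09]=0x5c, mem[0x25]=0x49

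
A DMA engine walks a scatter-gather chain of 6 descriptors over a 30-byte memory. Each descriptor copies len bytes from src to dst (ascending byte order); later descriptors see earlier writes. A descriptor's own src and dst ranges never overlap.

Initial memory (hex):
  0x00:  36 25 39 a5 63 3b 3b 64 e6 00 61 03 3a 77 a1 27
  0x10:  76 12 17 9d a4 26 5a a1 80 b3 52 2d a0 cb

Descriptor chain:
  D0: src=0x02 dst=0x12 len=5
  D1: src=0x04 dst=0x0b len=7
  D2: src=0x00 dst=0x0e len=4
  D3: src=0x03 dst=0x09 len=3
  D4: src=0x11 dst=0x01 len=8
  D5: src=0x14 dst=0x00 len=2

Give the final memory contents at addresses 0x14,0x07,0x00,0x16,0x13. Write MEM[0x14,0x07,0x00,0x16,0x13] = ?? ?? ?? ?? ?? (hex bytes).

MEM[0x14,0x07,0x00,0x16,0x13] = 63 a1 63 3b a5

D0: mem[0x12..0x16] <- [39 a5 63 3b 3b]
D1: mem[0x0b..0x11] <- [63 3b 3b 64 e6 00 61]
D2: mem[0x0e..0x11] <- [36 25 39 a5]
D3: mem[0x09..0x0b] <- [a5 63 3b]
D4: mem[0x01..0x08] <- [a5 39 a5 63 3b 3b a1 80]
D5: mem[0x00..0x01] <- [63 3b]
query mem[0x14]=0x63, mem[0x07]=0xa1, mem[0x00]=0x63, mem[0x16]=0x3b, mem[0x13]=0xa5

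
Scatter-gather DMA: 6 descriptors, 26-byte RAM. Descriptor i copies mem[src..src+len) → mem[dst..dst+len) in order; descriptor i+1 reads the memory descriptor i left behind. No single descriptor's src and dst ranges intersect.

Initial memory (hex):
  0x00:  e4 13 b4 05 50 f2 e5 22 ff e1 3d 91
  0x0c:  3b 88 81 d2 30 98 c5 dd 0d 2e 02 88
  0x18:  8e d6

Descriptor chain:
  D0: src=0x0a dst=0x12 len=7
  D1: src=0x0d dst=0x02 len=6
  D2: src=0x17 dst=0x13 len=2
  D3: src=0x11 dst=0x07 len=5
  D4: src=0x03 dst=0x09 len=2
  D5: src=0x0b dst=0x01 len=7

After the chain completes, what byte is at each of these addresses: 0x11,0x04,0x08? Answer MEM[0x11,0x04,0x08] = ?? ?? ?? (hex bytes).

MEM[0x11,0x04,0x08] = 98 81 3d

D0: mem[0x12..0x18] <- [3d 91 3b 88 81 d2 30]
D1: mem[0x02..0x07] <- [88 81 d2 30 98 3d]
D2: mem[0x13..0x14] <- [d2 30]
D3: mem[0x07..0x0b] <- [98 3d d2 30 88]
D4: mem[0x09..0x0a] <- [81 d2]
D5: mem[0x01..0x07] <- [88 3b 88 81 d2 30 98]
query mem[0x11]=0x98, mem[0x04]=0x81, mem[0x08]=0x3d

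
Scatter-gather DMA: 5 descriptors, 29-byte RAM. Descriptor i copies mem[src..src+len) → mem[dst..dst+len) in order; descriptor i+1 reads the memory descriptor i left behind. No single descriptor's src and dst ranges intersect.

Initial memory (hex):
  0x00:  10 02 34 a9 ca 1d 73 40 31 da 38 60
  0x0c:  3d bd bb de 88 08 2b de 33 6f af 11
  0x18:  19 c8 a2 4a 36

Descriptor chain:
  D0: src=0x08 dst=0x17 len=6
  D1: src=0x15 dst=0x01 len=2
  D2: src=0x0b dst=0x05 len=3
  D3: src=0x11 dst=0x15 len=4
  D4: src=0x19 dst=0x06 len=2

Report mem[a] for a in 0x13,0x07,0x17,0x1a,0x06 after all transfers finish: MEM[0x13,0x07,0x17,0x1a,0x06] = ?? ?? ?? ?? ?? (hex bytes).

[0] 0x08->0x17 len=6 : 31 da 38 60 3d bd
[1] 0x15->0x01 len=2 : 6f af
[2] 0x0b->0x05 len=3 : 60 3d bd
[3] 0x11->0x15 len=4 : 08 2b de 33
[4] 0x19->0x06 len=2 : 38 60
query mem[0x13]=0xde, mem[0x07]=0x60, mem[0x17]=0xde, mem[0x1a]=0x60, mem[0x06]=0x38

MEM[0x13,0x07,0x17,0x1a,0x06] = de 60 de 60 38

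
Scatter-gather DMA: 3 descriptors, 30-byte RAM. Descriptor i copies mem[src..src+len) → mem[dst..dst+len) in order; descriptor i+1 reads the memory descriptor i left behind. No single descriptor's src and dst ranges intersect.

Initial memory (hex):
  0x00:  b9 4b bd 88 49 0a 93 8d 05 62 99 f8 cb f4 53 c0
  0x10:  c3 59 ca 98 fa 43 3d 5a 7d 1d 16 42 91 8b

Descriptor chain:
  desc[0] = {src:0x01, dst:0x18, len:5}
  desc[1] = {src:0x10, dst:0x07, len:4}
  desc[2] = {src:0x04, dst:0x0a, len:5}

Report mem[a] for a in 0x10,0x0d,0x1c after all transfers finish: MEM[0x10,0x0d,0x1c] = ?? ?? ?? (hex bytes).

MEM[0x10,0x0d,0x1c] = c3 c3 0a

  after D0: wrote 5B at 0x18 = 4bbd88490a
  after D1: wrote 4B at 0x07 = c359ca98
  after D2: wrote 5B at 0x0a = 490a93c359
query mem[0x10]=0xc3, mem[0x0d]=0xc3, mem[0x1c]=0x0a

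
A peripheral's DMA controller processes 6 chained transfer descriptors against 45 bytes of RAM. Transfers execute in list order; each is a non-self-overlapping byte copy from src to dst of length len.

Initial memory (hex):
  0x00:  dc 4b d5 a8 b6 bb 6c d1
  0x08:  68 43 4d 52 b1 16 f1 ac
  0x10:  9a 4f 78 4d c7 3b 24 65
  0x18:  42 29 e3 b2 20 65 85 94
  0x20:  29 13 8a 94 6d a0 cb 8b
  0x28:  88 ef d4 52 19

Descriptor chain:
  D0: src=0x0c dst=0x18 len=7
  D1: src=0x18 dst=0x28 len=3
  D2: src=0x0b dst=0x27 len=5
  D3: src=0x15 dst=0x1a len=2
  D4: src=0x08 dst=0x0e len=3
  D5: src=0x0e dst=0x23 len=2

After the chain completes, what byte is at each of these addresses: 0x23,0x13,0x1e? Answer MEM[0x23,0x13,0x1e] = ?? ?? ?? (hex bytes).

MEM[0x23,0x13,0x1e] = 68 4d 78

[0] 0x0c->0x18 len=7 : b1 16 f1 ac 9a 4f 78
[1] 0x18->0x28 len=3 : b1 16 f1
[2] 0x0b->0x27 len=5 : 52 b1 16 f1 ac
[3] 0x15->0x1a len=2 : 3b 24
[4] 0x08->0x0e len=3 : 68 43 4d
[5] 0x0e->0x23 len=2 : 68 43
query mem[0x23]=0x68, mem[0x13]=0x4d, mem[0x1e]=0x78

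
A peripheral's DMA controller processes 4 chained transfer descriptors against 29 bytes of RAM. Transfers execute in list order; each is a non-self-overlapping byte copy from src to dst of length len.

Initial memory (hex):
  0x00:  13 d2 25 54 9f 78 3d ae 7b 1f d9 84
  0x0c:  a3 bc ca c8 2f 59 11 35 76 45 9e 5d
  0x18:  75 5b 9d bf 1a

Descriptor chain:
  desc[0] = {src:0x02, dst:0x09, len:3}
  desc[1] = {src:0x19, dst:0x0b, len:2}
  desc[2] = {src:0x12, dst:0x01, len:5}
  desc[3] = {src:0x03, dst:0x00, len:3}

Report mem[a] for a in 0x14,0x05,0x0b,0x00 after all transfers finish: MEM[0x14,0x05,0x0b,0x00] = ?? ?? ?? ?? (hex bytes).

MEM[0x14,0x05,0x0b,0x00] = 76 9e 5b 76

  after D0: wrote 3B at 0x09 = 25549f
  after D1: wrote 2B at 0x0b = 5b9d
  after D2: wrote 5B at 0x01 = 113576459e
  after D3: wrote 3B at 0x00 = 76459e
query mem[0x14]=0x76, mem[0x05]=0x9e, mem[0x0b]=0x5b, mem[0x00]=0x76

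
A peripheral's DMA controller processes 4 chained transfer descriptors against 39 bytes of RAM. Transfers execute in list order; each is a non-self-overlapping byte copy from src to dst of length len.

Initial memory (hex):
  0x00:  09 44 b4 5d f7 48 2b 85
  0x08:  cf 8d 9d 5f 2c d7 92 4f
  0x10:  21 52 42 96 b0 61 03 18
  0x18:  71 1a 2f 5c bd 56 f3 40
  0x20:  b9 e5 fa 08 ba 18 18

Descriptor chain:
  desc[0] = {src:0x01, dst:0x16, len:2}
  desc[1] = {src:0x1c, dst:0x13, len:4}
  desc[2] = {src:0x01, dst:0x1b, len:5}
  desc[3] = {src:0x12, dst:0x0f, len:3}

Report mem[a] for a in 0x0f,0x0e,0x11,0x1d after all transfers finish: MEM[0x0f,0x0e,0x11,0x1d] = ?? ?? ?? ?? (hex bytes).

#0 dst[0x16+2] := {0x44,0xb4}
#1 dst[0x13+4] := {0xbd,0x56,0xf3,0x40}
#2 dst[0x1b+5] := {0x44,0xb4,0x5d,0xf7,0x48}
#3 dst[0x0f+3] := {0x42,0xbd,0x56}
query mem[0x0f]=0x42, mem[0x0e]=0x92, mem[0x11]=0x56, mem[0x1d]=0x5d

MEM[0x0f,0x0e,0x11,0x1d] = 42 92 56 5d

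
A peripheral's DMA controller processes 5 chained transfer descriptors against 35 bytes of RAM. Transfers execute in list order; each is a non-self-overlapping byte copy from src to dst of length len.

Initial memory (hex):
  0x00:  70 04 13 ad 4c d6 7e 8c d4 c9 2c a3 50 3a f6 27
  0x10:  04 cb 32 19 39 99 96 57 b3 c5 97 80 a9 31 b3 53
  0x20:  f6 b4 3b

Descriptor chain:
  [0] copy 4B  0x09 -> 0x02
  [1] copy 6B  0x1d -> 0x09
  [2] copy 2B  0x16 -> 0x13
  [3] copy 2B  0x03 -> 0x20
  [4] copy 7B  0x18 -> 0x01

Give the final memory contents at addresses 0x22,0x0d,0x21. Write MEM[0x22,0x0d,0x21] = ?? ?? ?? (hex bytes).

  after D0: wrote 4B at 0x02 = c92ca350
  after D1: wrote 6B at 0x09 = 31b353f6b43b
  after D2: wrote 2B at 0x13 = 9657
  after D3: wrote 2B at 0x20 = 2ca3
  after D4: wrote 7B at 0x01 = b3c59780a931b3
query mem[0x22]=0x3b, mem[0x0d]=0xb4, mem[0x21]=0xa3

MEM[0x22,0x0d,0x21] = 3b b4 a3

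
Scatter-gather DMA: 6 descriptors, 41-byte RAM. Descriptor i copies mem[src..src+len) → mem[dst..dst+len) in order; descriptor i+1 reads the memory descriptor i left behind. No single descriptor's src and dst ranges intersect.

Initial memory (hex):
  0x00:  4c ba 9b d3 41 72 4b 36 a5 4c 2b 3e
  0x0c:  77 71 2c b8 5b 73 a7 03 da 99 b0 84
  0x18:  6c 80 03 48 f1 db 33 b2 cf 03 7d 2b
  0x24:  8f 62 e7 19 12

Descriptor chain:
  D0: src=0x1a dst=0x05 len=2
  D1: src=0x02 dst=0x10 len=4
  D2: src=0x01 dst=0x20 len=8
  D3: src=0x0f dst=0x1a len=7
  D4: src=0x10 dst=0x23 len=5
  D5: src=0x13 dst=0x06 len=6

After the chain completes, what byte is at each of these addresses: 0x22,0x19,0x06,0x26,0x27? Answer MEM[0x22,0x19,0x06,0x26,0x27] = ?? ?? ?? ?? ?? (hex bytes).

[0] 0x1a->0x05 len=2 : 03 48
[1] 0x02->0x10 len=4 : 9b d3 41 03
[2] 0x01->0x20 len=8 : ba 9b d3 41 03 48 36 a5
[3] 0x0f->0x1a len=7 : b8 9b d3 41 03 da 99
[4] 0x10->0x23 len=5 : 9b d3 41 03 da
[5] 0x13->0x06 len=6 : 03 da 99 b0 84 6c
query mem[0x22]=0xd3, mem[0x19]=0x80, mem[0x06]=0x03, mem[0x26]=0x03, mem[0x27]=0xda

MEM[0x22,0x19,0x06,0x26,0x27] = d3 80 03 03 da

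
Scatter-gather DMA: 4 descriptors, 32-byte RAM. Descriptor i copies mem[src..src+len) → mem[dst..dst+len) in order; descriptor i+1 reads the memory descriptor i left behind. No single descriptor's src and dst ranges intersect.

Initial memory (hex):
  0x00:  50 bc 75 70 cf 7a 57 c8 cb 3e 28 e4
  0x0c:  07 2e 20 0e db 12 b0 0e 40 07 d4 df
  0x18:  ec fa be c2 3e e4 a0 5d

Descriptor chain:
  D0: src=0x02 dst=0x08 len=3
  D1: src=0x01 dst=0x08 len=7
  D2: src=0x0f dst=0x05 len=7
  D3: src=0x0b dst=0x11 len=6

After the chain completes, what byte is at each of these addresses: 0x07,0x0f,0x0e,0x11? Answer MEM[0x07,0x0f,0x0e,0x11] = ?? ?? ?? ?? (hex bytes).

MEM[0x07,0x0f,0x0e,0x11] = 12 0e c8 07

  after D0: wrote 3B at 0x08 = 7570cf
  after D1: wrote 7B at 0x08 = bc7570cf7a57c8
  after D2: wrote 7B at 0x05 = 0edb12b00e4007
  after D3: wrote 6B at 0x11 = 077a57c80edb
query mem[0x07]=0x12, mem[0x0f]=0x0e, mem[0x0e]=0xc8, mem[0x11]=0x07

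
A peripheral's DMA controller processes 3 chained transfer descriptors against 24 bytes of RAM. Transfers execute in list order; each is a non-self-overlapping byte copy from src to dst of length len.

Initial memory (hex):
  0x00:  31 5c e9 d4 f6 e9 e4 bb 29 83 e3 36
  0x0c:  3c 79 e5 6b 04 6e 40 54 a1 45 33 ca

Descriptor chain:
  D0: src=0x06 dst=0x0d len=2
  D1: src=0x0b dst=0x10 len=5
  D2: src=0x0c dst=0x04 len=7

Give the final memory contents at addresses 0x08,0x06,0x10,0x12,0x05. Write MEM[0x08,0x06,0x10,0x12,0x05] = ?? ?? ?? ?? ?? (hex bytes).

MEM[0x08,0x06,0x10,0x12,0x05] = 36 bb 36 e4 e4

#0 dst[0x0d+2] := {0xe4,0xbb}
#1 dst[0x10+5] := {0x36,0x3c,0xe4,0xbb,0x6b}
#2 dst[0x04+7] := {0x3c,0xe4,0xbb,0x6b,0x36,0x3c,0xe4}
query mem[0x08]=0x36, mem[0x06]=0xbb, mem[0x10]=0x36, mem[0x12]=0xe4, mem[0x05]=0xe4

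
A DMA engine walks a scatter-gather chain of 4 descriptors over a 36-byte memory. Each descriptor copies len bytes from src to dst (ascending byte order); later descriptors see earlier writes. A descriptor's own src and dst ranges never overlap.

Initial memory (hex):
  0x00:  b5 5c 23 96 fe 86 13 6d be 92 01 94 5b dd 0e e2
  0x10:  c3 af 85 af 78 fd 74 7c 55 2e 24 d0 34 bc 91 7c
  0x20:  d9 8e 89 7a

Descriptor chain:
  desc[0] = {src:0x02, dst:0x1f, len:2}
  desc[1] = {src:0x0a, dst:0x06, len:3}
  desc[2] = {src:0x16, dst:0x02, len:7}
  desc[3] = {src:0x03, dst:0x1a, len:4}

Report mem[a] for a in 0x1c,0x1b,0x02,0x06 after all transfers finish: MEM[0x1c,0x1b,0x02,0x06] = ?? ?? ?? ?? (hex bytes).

D0: mem[0x1f..0x20] <- [23 96]
D1: mem[0x06..0x08] <- [01 94 5b]
D2: mem[0x02..0x08] <- [74 7c 55 2e 24 d0 34]
D3: mem[0x1a..0x1d] <- [7c 55 2e 24]
query mem[0x1c]=0x2e, mem[0x1b]=0x55, mem[0x02]=0x74, mem[0x06]=0x24

MEM[0x1c,0x1b,0x02,0x06] = 2e 55 74 24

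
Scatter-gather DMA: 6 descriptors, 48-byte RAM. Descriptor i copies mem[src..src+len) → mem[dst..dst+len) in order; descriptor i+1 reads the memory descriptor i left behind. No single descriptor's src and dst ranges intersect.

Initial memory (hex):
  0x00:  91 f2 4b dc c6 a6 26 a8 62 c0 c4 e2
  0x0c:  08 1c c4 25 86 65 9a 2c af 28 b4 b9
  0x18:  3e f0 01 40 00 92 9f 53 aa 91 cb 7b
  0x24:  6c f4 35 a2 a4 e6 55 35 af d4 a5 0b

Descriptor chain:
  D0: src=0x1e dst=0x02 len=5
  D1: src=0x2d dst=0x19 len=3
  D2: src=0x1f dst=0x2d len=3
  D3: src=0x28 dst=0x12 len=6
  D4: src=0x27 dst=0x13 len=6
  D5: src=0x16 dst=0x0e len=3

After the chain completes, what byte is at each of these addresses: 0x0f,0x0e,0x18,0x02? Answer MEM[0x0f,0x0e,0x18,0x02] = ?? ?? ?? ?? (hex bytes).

#0 dst[0x02+5] := {0x9f,0x53,0xaa,0x91,0xcb}
#1 dst[0x19+3] := {0xd4,0xa5,0x0b}
#2 dst[0x2d+3] := {0x53,0xaa,0x91}
#3 dst[0x12+6] := {0xa4,0xe6,0x55,0x35,0xaf,0x53}
#4 dst[0x13+6] := {0xa2,0xa4,0xe6,0x55,0x35,0xaf}
#5 dst[0x0e+3] := {0x55,0x35,0xaf}
query mem[0x0f]=0x35, mem[0x0e]=0x55, mem[0x18]=0xaf, mem[0x02]=0x9f

MEM[0x0f,0x0e,0x18,0x02] = 35 55 af 9f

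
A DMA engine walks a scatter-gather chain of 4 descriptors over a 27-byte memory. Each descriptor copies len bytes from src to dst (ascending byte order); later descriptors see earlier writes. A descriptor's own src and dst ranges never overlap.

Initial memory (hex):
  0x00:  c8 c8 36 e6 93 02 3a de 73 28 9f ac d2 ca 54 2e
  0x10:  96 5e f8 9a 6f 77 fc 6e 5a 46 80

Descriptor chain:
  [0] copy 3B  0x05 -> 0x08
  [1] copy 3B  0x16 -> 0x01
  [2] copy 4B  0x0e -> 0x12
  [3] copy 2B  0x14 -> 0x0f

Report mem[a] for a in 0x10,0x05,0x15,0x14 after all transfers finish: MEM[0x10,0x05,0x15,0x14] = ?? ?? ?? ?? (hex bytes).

D0: mem[0x08..0x0a] <- [02 3a de]
D1: mem[0x01..0x03] <- [fc 6e 5a]
D2: mem[0x12..0x15] <- [54 2e 96 5e]
D3: mem[0x0f..0x10] <- [96 5e]
query mem[0x10]=0x5e, mem[0x05]=0x02, mem[0x15]=0x5e, mem[0x14]=0x96

MEM[0x10,0x05,0x15,0x14] = 5e 02 5e 96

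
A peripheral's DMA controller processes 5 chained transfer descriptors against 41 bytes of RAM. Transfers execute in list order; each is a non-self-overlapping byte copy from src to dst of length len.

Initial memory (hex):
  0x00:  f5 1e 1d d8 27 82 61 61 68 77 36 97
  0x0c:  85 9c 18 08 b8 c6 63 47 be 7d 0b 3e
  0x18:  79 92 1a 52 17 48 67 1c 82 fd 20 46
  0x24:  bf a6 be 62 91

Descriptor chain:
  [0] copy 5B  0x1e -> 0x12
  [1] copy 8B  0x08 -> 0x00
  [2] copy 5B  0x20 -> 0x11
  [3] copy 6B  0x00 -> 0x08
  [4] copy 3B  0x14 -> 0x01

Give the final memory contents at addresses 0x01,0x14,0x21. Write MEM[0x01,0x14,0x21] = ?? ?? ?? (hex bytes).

MEM[0x01,0x14,0x21] = 46 46 fd

  after D0: wrote 5B at 0x12 = 671c82fd20
  after D1: wrote 8B at 0x00 = 68773697859c1808
  after D2: wrote 5B at 0x11 = 82fd2046bf
  after D3: wrote 6B at 0x08 = 68773697859c
  after D4: wrote 3B at 0x01 = 46bf20
query mem[0x01]=0x46, mem[0x14]=0x46, mem[0x21]=0xfd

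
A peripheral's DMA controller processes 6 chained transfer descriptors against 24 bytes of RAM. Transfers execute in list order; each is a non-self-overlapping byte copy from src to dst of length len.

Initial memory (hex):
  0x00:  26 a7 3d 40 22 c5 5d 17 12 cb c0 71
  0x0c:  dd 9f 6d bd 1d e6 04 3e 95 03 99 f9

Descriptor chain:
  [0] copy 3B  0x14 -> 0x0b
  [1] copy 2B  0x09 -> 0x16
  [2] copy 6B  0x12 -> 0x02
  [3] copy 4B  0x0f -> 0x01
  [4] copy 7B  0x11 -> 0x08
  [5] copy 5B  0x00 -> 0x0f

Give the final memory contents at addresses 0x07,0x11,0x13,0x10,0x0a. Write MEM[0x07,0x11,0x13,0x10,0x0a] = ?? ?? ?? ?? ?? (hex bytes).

MEM[0x07,0x11,0x13,0x10,0x0a] = c0 1d 04 bd 3e

D0: mem[0x0b..0x0d] <- [95 03 99]
D1: mem[0x16..0x17] <- [cb c0]
D2: mem[0x02..0x07] <- [04 3e 95 03 cb c0]
D3: mem[0x01..0x04] <- [bd 1d e6 04]
D4: mem[0x08..0x0e] <- [e6 04 3e 95 03 cb c0]
D5: mem[0x0f..0x13] <- [26 bd 1d e6 04]
query mem[0x07]=0xc0, mem[0x11]=0x1d, mem[0x13]=0x04, mem[0x10]=0xbd, mem[0x0a]=0x3e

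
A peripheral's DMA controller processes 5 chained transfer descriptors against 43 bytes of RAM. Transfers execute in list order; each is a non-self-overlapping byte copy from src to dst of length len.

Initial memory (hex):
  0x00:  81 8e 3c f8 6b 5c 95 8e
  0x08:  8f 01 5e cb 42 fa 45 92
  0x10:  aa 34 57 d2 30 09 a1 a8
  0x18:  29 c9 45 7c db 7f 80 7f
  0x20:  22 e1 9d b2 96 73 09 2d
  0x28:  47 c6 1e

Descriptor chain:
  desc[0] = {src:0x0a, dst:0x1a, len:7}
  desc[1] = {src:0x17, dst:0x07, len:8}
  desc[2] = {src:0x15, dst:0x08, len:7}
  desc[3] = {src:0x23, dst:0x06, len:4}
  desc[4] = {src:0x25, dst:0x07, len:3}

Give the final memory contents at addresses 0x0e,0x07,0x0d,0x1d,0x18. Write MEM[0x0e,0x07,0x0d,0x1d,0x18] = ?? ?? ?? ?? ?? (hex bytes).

D0: mem[0x1a..0x20] <- [5e cb 42 fa 45 92 aa]
D1: mem[0x07..0x0e] <- [a8 29 c9 5e cb 42 fa 45]
D2: mem[0x08..0x0e] <- [09 a1 a8 29 c9 5e cb]
D3: mem[0x06..0x09] <- [b2 96 73 09]
D4: mem[0x07..0x09] <- [73 09 2d]
query mem[0x0e]=0xcb, mem[0x07]=0x73, mem[0x0d]=0x5e, mem[0x1d]=0xfa, mem[0x18]=0x29

MEM[0x0e,0x07,0x0d,0x1d,0x18] = cb 73 5e fa 29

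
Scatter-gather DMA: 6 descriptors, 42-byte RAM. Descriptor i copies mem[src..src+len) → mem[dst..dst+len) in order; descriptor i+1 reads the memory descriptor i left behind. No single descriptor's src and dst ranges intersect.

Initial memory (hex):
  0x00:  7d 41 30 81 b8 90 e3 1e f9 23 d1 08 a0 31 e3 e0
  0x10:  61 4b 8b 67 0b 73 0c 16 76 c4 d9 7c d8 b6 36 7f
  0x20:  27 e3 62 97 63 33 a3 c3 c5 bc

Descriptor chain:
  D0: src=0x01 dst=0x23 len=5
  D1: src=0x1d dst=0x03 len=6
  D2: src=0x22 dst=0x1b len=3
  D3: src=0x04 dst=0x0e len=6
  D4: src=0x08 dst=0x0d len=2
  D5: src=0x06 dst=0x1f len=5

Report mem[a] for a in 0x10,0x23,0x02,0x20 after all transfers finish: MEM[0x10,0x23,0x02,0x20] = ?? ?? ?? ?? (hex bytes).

MEM[0x10,0x23,0x02,0x20] = 27 d1 30 e3

  after D0: wrote 5B at 0x23 = 413081b890
  after D1: wrote 6B at 0x03 = b6367f27e362
  after D2: wrote 3B at 0x1b = 624130
  after D3: wrote 6B at 0x0e = 367f27e36223
  after D4: wrote 2B at 0x0d = 6223
  after D5: wrote 5B at 0x1f = 27e36223d1
query mem[0x10]=0x27, mem[0x23]=0xd1, mem[0x02]=0x30, mem[0x20]=0xe3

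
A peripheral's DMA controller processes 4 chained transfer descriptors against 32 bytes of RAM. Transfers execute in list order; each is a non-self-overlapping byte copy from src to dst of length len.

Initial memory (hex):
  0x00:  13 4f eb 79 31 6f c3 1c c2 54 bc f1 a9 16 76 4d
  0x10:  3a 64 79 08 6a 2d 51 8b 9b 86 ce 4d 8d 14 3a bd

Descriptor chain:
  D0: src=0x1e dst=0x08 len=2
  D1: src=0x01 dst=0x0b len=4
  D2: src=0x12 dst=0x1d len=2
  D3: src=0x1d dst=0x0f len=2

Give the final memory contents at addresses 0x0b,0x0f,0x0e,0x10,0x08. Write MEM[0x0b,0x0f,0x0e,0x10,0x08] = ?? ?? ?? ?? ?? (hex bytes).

  after D0: wrote 2B at 0x08 = 3abd
  after D1: wrote 4B at 0x0b = 4feb7931
  after D2: wrote 2B at 0x1d = 7908
  after D3: wrote 2B at 0x0f = 7908
query mem[0x0b]=0x4f, mem[0x0f]=0x79, mem[0x0e]=0x31, mem[0x10]=0x08, mem[0x08]=0x3a

MEM[0x0b,0x0f,0x0e,0x10,0x08] = 4f 79 31 08 3a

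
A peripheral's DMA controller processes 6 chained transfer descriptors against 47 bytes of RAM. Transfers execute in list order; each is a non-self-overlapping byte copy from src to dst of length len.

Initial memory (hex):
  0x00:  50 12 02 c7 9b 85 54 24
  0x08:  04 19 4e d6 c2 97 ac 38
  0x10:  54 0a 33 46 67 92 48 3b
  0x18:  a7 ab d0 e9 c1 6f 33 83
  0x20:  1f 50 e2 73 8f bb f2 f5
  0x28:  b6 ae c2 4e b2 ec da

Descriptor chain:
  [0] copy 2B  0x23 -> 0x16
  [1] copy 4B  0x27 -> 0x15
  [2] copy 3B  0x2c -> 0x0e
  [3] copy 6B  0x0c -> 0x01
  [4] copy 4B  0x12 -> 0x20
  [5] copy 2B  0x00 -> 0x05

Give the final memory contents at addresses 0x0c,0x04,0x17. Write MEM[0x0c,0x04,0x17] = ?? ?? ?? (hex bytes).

[0] 0x23->0x16 len=2 : 73 8f
[1] 0x27->0x15 len=4 : f5 b6 ae c2
[2] 0x2c->0x0e len=3 : b2 ec da
[3] 0x0c->0x01 len=6 : c2 97 b2 ec da 0a
[4] 0x12->0x20 len=4 : 33 46 67 f5
[5] 0x00->0x05 len=2 : 50 c2
query mem[0x0c]=0xc2, mem[0x04]=0xec, mem[0x17]=0xae

MEM[0x0c,0x04,0x17] = c2 ec ae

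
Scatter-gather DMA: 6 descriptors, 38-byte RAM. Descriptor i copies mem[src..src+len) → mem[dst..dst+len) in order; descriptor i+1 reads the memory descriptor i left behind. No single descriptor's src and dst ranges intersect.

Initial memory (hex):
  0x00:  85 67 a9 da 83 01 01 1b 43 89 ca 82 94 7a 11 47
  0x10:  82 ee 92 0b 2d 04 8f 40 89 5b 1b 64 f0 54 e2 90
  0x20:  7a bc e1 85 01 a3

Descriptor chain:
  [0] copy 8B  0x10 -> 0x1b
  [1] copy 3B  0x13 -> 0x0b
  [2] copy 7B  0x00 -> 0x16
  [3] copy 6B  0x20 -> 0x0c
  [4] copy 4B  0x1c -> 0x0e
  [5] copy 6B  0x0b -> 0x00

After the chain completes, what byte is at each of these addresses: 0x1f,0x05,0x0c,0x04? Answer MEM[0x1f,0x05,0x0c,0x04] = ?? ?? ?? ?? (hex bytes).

#0 dst[0x1b+8] := {0x82,0xee,0x92,0x0b,0x2d,0x04,0x8f,0x40}
#1 dst[0x0b+3] := {0x0b,0x2d,0x04}
#2 dst[0x16+7] := {0x85,0x67,0xa9,0xda,0x83,0x01,0x01}
#3 dst[0x0c+6] := {0x04,0x8f,0x40,0x85,0x01,0xa3}
#4 dst[0x0e+4] := {0x01,0x92,0x0b,0x2d}
#5 dst[0x00+6] := {0x0b,0x04,0x8f,0x01,0x92,0x0b}
query mem[0x1f]=0x2d, mem[0x05]=0x0b, mem[0x0c]=0x04, mem[0x04]=0x92

MEM[0x1f,0x05,0x0c,0x04] = 2d 0b 04 92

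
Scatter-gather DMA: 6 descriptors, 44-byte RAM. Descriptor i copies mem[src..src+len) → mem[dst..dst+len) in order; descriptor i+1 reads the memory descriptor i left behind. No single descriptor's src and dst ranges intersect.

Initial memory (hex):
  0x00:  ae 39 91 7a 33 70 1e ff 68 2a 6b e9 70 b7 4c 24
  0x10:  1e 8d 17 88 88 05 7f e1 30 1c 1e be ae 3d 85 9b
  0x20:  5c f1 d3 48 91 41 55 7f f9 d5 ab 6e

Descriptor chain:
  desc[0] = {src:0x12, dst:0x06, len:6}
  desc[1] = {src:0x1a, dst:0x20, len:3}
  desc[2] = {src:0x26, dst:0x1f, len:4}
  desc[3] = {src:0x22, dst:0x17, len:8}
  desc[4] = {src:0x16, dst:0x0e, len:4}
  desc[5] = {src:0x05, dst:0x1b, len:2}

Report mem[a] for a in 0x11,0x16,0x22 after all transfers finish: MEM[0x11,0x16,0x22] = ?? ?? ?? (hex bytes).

  after D0: wrote 6B at 0x06 = 178888057fe1
  after D1: wrote 3B at 0x20 = 1ebeae
  after D2: wrote 4B at 0x1f = 557ff9d5
  after D3: wrote 8B at 0x17 = d5489141557ff9d5
  after D4: wrote 4B at 0x0e = 7fd54891
  after D5: wrote 2B at 0x1b = 7017
query mem[0x11]=0x91, mem[0x16]=0x7f, mem[0x22]=0xd5

MEM[0x11,0x16,0x22] = 91 7f d5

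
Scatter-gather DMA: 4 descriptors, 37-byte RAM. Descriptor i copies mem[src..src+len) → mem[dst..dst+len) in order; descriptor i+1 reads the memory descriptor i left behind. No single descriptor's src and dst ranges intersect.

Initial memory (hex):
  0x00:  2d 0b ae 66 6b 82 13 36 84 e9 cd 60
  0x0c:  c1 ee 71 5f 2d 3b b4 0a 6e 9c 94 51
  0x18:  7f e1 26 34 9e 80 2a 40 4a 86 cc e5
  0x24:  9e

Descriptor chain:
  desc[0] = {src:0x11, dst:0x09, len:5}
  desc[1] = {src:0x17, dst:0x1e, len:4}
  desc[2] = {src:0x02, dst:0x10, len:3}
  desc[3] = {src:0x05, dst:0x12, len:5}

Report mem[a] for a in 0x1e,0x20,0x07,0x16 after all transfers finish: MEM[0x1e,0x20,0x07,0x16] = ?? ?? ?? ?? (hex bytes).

MEM[0x1e,0x20,0x07,0x16] = 51 e1 36 3b

D0: mem[0x09..0x0d] <- [3b b4 0a 6e 9c]
D1: mem[0x1e..0x21] <- [51 7f e1 26]
D2: mem[0x10..0x12] <- [ae 66 6b]
D3: mem[0x12..0x16] <- [82 13 36 84 3b]
query mem[0x1e]=0x51, mem[0x20]=0xe1, mem[0x07]=0x36, mem[0x16]=0x3b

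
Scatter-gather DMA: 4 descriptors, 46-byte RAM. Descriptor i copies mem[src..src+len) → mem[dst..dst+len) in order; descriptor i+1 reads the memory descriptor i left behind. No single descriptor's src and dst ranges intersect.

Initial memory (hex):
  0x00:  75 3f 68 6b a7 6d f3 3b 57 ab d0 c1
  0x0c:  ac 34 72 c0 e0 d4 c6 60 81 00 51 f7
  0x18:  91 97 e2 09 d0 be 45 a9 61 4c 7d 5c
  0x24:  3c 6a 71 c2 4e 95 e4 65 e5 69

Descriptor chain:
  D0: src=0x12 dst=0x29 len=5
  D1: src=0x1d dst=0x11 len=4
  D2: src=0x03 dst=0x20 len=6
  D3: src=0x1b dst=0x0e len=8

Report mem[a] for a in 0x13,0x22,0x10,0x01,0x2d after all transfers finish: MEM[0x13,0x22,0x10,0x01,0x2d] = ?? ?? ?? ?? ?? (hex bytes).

  after D0: wrote 5B at 0x29 = c660810051
  after D1: wrote 4B at 0x11 = be45a961
  after D2: wrote 6B at 0x20 = 6ba76df33b57
  after D3: wrote 8B at 0x0e = 09d0be45a96ba76d
query mem[0x13]=0x6b, mem[0x22]=0x6d, mem[0x10]=0xbe, mem[0x01]=0x3f, mem[0x2d]=0x51

MEM[0x13,0x22,0x10,0x01,0x2d] = 6b 6d be 3f 51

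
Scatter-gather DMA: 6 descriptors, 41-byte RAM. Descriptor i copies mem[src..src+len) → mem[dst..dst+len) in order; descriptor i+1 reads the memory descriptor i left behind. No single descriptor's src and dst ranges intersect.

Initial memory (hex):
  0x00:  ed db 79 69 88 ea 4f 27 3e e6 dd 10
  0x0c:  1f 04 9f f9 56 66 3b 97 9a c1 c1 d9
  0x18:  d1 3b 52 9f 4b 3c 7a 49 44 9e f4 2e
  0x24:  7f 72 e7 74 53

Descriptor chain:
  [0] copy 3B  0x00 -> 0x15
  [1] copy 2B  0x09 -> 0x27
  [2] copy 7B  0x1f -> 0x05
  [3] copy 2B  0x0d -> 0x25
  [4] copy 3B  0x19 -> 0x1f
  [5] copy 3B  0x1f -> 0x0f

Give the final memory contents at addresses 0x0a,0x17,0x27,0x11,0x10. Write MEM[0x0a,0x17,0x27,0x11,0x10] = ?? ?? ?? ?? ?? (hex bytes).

MEM[0x0a,0x17,0x27,0x11,0x10] = 7f 79 e6 9f 52

#0 dst[0x15+3] := {0xed,0xdb,0x79}
#1 dst[0x27+2] := {0xe6,0xdd}
#2 dst[0x05+7] := {0x49,0x44,0x9e,0xf4,0x2e,0x7f,0x72}
#3 dst[0x25+2] := {0x04,0x9f}
#4 dst[0x1f+3] := {0x3b,0x52,0x9f}
#5 dst[0x0f+3] := {0x3b,0x52,0x9f}
query mem[0x0a]=0x7f, mem[0x17]=0x79, mem[0x27]=0xe6, mem[0x11]=0x9f, mem[0x10]=0x52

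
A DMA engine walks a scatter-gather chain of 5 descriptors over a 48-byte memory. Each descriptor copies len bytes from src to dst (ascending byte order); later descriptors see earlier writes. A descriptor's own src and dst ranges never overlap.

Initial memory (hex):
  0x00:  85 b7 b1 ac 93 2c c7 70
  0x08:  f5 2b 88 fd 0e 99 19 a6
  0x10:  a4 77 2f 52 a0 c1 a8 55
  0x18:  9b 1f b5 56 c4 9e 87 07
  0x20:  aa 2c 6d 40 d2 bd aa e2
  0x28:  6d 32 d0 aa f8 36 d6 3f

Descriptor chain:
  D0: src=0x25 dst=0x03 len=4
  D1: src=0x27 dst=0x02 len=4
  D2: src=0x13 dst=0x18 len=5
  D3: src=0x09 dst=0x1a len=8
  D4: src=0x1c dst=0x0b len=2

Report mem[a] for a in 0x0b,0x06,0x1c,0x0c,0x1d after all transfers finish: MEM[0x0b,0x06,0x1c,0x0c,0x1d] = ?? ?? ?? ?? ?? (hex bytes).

D0: mem[0x03..0x06] <- [bd aa e2 6d]
D1: mem[0x02..0x05] <- [e2 6d 32 d0]
D2: mem[0x18..0x1c] <- [52 a0 c1 a8 55]
D3: mem[0x1a..0x21] <- [2b 88 fd 0e 99 19 a6 a4]
D4: mem[0x0b..0x0c] <- [fd 0e]
query mem[0x0b]=0xfd, mem[0x06]=0x6d, mem[0x1c]=0xfd, mem[0x0c]=0x0e, mem[0x1d]=0x0e

MEM[0x0b,0x06,0x1c,0x0c,0x1d] = fd 6d fd 0e 0e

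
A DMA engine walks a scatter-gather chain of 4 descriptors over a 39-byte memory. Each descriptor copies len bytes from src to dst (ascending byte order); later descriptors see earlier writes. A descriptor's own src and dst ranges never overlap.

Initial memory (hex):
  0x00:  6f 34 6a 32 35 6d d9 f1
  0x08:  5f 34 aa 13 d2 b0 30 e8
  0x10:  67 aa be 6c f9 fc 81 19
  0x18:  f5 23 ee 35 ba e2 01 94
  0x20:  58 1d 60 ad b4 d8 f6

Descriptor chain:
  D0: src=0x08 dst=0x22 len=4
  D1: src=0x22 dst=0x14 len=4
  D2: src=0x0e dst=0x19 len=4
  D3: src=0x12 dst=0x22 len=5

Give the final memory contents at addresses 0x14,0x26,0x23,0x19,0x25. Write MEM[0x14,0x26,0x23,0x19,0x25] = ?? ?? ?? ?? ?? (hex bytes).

MEM[0x14,0x26,0x23,0x19,0x25] = 5f aa 6c 30 34

D0: mem[0x22..0x25] <- [5f 34 aa 13]
D1: mem[0x14..0x17] <- [5f 34 aa 13]
D2: mem[0x19..0x1c] <- [30 e8 67 aa]
D3: mem[0x22..0x26] <- [be 6c 5f 34 aa]
query mem[0x14]=0x5f, mem[0x26]=0xaa, mem[0x23]=0x6c, mem[0x19]=0x30, mem[0x25]=0x34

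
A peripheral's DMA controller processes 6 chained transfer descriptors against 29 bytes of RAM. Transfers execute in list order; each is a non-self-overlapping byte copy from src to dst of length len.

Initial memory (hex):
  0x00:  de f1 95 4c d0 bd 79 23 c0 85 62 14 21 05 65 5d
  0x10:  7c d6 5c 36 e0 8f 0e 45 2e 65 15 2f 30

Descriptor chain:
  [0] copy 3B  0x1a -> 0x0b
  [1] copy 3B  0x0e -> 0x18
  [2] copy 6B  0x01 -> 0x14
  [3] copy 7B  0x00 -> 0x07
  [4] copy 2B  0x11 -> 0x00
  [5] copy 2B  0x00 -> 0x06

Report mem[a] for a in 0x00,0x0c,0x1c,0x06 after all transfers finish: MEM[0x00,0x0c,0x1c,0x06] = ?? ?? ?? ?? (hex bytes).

MEM[0x00,0x0c,0x1c,0x06] = d6 bd 30 d6

  after D0: wrote 3B at 0x0b = 152f30
  after D1: wrote 3B at 0x18 = 655d7c
  after D2: wrote 6B at 0x14 = f1954cd0bd79
  after D3: wrote 7B at 0x07 = def1954cd0bd79
  after D4: wrote 2B at 0x00 = d65c
  after D5: wrote 2B at 0x06 = d65c
query mem[0x00]=0xd6, mem[0x0c]=0xbd, mem[0x1c]=0x30, mem[0x06]=0xd6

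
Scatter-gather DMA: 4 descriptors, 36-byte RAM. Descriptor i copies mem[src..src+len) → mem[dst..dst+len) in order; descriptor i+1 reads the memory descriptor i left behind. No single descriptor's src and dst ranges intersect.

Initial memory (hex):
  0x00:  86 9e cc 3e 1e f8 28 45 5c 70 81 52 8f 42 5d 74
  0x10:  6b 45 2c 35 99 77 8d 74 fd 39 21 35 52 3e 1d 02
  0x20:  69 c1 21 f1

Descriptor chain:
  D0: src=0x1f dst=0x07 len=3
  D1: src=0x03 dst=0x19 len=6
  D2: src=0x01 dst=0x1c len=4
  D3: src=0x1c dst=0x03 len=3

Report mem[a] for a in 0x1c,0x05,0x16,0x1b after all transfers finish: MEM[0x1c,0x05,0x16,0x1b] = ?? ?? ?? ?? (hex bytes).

[0] 0x1f->0x07 len=3 : 02 69 c1
[1] 0x03->0x19 len=6 : 3e 1e f8 28 02 69
[2] 0x01->0x1c len=4 : 9e cc 3e 1e
[3] 0x1c->0x03 len=3 : 9e cc 3e
query mem[0x1c]=0x9e, mem[0x05]=0x3e, mem[0x16]=0x8d, mem[0x1b]=0xf8

MEM[0x1c,0x05,0x16,0x1b] = 9e 3e 8d f8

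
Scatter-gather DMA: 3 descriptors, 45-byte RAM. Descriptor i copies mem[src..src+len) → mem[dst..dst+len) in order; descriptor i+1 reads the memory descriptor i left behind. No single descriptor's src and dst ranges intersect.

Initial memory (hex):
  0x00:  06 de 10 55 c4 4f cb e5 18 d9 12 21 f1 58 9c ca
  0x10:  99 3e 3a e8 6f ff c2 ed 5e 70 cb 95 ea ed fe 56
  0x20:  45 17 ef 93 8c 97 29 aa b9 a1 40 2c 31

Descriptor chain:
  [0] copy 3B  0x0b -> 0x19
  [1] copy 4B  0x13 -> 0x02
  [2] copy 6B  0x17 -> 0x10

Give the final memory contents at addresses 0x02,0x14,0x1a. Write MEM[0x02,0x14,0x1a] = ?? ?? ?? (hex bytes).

[0] 0x0b->0x19 len=3 : 21 f1 58
[1] 0x13->0x02 len=4 : e8 6f ff c2
[2] 0x17->0x10 len=6 : ed 5e 21 f1 58 ea
query mem[0x02]=0xe8, mem[0x14]=0x58, mem[0x1a]=0xf1

MEM[0x02,0x14,0x1a] = e8 58 f1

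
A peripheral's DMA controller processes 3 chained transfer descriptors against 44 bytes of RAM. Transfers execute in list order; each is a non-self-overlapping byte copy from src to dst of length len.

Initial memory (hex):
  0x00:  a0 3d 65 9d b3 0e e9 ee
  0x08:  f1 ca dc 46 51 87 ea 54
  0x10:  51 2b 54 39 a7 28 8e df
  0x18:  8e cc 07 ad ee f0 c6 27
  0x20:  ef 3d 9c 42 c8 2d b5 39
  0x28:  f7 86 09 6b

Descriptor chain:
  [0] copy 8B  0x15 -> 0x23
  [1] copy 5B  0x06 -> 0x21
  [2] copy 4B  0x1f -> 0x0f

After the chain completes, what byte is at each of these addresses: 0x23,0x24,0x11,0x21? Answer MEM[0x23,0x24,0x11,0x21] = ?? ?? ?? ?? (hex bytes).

MEM[0x23,0x24,0x11,0x21] = f1 ca e9 e9

  after D0: wrote 8B at 0x23 = 288edf8ecc07adee
  after D1: wrote 5B at 0x21 = e9eef1cadc
  after D2: wrote 4B at 0x0f = 27efe9ee
query mem[0x23]=0xf1, mem[0x24]=0xca, mem[0x11]=0xe9, mem[0x21]=0xe9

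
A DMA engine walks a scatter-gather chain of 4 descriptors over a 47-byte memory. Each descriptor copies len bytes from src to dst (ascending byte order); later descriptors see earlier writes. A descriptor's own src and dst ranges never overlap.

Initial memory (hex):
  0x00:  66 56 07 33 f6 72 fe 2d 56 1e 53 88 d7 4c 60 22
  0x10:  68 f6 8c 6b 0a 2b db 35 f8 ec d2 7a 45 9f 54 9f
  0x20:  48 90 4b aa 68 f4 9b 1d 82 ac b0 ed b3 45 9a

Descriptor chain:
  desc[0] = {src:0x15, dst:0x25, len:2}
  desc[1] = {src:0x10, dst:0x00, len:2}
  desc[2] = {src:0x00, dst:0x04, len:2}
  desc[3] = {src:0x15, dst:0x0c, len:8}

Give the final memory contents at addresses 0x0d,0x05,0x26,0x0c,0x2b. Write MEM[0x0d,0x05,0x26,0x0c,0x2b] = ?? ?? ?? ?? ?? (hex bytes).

[0] 0x15->0x25 len=2 : 2b db
[1] 0x10->0x00 len=2 : 68 f6
[2] 0x00->0x04 len=2 : 68 f6
[3] 0x15->0x0c len=8 : 2b db 35 f8 ec d2 7a 45
query mem[0x0d]=0xdb, mem[0x05]=0xf6, mem[0x26]=0xdb, mem[0x0c]=0x2b, mem[0x2b]=0xed

MEM[0x0d,0x05,0x26,0x0c,0x2b] = db f6 db 2b ed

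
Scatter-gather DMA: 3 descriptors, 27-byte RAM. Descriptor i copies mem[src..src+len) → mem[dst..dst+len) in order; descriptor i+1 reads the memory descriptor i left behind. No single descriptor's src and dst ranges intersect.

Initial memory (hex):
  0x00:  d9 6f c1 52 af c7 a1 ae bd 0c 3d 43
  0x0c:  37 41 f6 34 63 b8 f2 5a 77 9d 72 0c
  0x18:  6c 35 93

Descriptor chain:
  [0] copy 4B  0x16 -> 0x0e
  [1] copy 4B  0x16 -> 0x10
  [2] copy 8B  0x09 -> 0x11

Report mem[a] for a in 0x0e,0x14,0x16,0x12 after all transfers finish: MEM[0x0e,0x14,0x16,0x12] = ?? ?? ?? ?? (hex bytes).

  after D0: wrote 4B at 0x0e = 720c6c35
  after D1: wrote 4B at 0x10 = 720c6c35
  after D2: wrote 8B at 0x11 = 0c3d433741720c72
query mem[0x0e]=0x72, mem[0x14]=0x37, mem[0x16]=0x72, mem[0x12]=0x3d

MEM[0x0e,0x14,0x16,0x12] = 72 37 72 3d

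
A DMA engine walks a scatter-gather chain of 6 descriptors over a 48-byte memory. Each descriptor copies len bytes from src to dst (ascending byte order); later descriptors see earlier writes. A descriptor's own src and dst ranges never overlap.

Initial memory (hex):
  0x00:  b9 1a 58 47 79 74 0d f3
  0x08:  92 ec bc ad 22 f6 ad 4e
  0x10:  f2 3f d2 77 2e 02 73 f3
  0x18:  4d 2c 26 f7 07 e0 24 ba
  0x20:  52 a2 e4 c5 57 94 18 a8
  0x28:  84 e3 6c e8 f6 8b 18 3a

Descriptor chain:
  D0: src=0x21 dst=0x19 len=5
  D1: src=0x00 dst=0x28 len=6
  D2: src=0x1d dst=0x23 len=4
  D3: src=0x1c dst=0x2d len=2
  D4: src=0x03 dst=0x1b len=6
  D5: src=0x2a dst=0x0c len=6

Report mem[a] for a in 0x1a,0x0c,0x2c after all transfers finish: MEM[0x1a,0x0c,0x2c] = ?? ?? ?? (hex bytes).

[0] 0x21->0x19 len=5 : a2 e4 c5 57 94
[1] 0x00->0x28 len=6 : b9 1a 58 47 79 74
[2] 0x1d->0x23 len=4 : 94 24 ba 52
[3] 0x1c->0x2d len=2 : 57 94
[4] 0x03->0x1b len=6 : 47 79 74 0d f3 92
[5] 0x2a->0x0c len=6 : 58 47 79 57 94 3a
query mem[0x1a]=0xe4, mem[0x0c]=0x58, mem[0x2c]=0x79

MEM[0x1a,0x0c,0x2c] = e4 58 79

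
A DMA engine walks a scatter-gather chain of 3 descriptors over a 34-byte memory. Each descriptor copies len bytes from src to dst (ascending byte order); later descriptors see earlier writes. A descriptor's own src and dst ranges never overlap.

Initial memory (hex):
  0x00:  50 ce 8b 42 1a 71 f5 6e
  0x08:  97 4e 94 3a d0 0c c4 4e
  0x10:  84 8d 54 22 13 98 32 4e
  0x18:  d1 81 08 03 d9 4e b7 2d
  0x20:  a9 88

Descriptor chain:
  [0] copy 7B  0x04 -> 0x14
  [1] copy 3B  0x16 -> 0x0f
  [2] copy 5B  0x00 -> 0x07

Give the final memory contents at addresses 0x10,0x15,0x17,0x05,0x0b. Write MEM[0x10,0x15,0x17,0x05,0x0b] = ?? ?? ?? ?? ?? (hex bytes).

MEM[0x10,0x15,0x17,0x05,0x0b] = 6e 71 6e 71 1a

[0] 0x04->0x14 len=7 : 1a 71 f5 6e 97 4e 94
[1] 0x16->0x0f len=3 : f5 6e 97
[2] 0x00->0x07 len=5 : 50 ce 8b 42 1a
query mem[0x10]=0x6e, mem[0x15]=0x71, mem[0x17]=0x6e, mem[0x05]=0x71, mem[0x0b]=0x1a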